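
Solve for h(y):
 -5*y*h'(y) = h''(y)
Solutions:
 h(y) = C1 + C2*erf(sqrt(10)*y/2)


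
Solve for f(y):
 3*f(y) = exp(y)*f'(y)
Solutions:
 f(y) = C1*exp(-3*exp(-y))


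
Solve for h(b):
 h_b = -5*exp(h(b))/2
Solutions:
 h(b) = log(1/(C1 + 5*b)) + log(2)


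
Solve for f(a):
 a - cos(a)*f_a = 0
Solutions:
 f(a) = C1 + Integral(a/cos(a), a)


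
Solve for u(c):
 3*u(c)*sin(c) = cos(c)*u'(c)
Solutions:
 u(c) = C1/cos(c)^3


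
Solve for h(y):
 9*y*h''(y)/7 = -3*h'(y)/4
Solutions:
 h(y) = C1 + C2*y^(5/12)


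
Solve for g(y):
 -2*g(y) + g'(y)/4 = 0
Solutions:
 g(y) = C1*exp(8*y)


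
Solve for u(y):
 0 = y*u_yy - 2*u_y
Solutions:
 u(y) = C1 + C2*y^3


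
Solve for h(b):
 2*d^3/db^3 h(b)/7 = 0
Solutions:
 h(b) = C1 + C2*b + C3*b^2


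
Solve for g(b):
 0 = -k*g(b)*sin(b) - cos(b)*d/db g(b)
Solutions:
 g(b) = C1*exp(k*log(cos(b)))


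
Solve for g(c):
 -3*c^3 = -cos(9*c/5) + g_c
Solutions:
 g(c) = C1 - 3*c^4/4 + 5*sin(9*c/5)/9


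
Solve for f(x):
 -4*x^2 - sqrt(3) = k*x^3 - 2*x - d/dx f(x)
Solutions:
 f(x) = C1 + k*x^4/4 + 4*x^3/3 - x^2 + sqrt(3)*x


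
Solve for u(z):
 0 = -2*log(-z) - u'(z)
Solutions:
 u(z) = C1 - 2*z*log(-z) + 2*z


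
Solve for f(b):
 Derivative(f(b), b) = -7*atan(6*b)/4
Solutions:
 f(b) = C1 - 7*b*atan(6*b)/4 + 7*log(36*b^2 + 1)/48


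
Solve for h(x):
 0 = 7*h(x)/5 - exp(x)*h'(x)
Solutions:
 h(x) = C1*exp(-7*exp(-x)/5)


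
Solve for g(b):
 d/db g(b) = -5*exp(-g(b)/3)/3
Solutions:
 g(b) = 3*log(C1 - 5*b/9)


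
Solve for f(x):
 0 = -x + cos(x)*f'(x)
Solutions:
 f(x) = C1 + Integral(x/cos(x), x)


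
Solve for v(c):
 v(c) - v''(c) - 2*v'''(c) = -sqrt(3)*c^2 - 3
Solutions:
 v(c) = C1*exp(-c*((6*sqrt(78) + 53)^(-1/3) + 2 + (6*sqrt(78) + 53)^(1/3))/12)*sin(sqrt(3)*c*(-(6*sqrt(78) + 53)^(1/3) + (6*sqrt(78) + 53)^(-1/3))/12) + C2*exp(-c*((6*sqrt(78) + 53)^(-1/3) + 2 + (6*sqrt(78) + 53)^(1/3))/12)*cos(sqrt(3)*c*(-(6*sqrt(78) + 53)^(1/3) + (6*sqrt(78) + 53)^(-1/3))/12) + C3*exp(c*(-1 + (6*sqrt(78) + 53)^(-1/3) + (6*sqrt(78) + 53)^(1/3))/6) - sqrt(3)*c^2 - 2*sqrt(3) - 3


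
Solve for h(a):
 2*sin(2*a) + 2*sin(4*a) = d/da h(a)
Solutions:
 h(a) = C1 - cos(2*a) - cos(4*a)/2


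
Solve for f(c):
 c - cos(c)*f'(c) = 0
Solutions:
 f(c) = C1 + Integral(c/cos(c), c)


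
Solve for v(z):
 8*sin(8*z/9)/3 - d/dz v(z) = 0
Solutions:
 v(z) = C1 - 3*cos(8*z/9)


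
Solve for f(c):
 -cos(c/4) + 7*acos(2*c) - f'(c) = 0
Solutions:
 f(c) = C1 + 7*c*acos(2*c) - 7*sqrt(1 - 4*c^2)/2 - 4*sin(c/4)


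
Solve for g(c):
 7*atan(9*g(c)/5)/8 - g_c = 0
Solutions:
 Integral(1/atan(9*_y/5), (_y, g(c))) = C1 + 7*c/8


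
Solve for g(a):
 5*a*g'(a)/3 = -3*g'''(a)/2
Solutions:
 g(a) = C1 + Integral(C2*airyai(-30^(1/3)*a/3) + C3*airybi(-30^(1/3)*a/3), a)


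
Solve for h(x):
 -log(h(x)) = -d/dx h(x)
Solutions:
 li(h(x)) = C1 + x


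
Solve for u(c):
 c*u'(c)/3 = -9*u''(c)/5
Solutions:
 u(c) = C1 + C2*erf(sqrt(30)*c/18)


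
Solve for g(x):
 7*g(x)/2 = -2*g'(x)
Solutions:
 g(x) = C1*exp(-7*x/4)


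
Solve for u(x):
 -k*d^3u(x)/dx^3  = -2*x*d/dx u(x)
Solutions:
 u(x) = C1 + Integral(C2*airyai(2^(1/3)*x*(1/k)^(1/3)) + C3*airybi(2^(1/3)*x*(1/k)^(1/3)), x)


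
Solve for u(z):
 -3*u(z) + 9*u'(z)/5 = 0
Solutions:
 u(z) = C1*exp(5*z/3)


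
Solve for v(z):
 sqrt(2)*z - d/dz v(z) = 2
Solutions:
 v(z) = C1 + sqrt(2)*z^2/2 - 2*z


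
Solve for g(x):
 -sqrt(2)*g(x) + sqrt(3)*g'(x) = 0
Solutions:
 g(x) = C1*exp(sqrt(6)*x/3)


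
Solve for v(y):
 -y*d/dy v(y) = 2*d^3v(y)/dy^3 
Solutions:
 v(y) = C1 + Integral(C2*airyai(-2^(2/3)*y/2) + C3*airybi(-2^(2/3)*y/2), y)


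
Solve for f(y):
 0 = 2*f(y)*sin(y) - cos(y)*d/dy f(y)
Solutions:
 f(y) = C1/cos(y)^2


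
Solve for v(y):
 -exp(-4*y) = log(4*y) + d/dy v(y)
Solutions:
 v(y) = C1 - y*log(y) + y*(1 - 2*log(2)) + exp(-4*y)/4


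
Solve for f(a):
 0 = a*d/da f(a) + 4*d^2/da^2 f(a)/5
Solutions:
 f(a) = C1 + C2*erf(sqrt(10)*a/4)


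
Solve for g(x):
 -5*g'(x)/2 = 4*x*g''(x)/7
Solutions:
 g(x) = C1 + C2/x^(27/8)


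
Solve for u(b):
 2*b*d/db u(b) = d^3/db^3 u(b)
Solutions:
 u(b) = C1 + Integral(C2*airyai(2^(1/3)*b) + C3*airybi(2^(1/3)*b), b)


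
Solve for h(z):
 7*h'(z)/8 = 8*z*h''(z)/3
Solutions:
 h(z) = C1 + C2*z^(85/64)


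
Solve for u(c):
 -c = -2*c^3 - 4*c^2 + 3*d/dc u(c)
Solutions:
 u(c) = C1 + c^4/6 + 4*c^3/9 - c^2/6


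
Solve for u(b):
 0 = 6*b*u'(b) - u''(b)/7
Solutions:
 u(b) = C1 + C2*erfi(sqrt(21)*b)


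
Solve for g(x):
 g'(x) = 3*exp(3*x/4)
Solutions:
 g(x) = C1 + 4*exp(3*x/4)


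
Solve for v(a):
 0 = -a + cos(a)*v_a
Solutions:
 v(a) = C1 + Integral(a/cos(a), a)


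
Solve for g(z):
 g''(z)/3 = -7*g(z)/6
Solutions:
 g(z) = C1*sin(sqrt(14)*z/2) + C2*cos(sqrt(14)*z/2)


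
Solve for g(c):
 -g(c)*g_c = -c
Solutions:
 g(c) = -sqrt(C1 + c^2)
 g(c) = sqrt(C1 + c^2)


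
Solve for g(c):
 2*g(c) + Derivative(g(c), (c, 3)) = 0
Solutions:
 g(c) = C3*exp(-2^(1/3)*c) + (C1*sin(2^(1/3)*sqrt(3)*c/2) + C2*cos(2^(1/3)*sqrt(3)*c/2))*exp(2^(1/3)*c/2)


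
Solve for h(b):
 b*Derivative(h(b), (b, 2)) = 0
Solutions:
 h(b) = C1 + C2*b


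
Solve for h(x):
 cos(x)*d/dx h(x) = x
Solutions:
 h(x) = C1 + Integral(x/cos(x), x)


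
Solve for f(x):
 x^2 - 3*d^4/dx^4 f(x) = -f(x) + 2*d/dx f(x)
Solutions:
 f(x) = C1*exp(x*(-2^(2/3) + 2^(1/3) + 2)/6)*sin(2^(1/3)*sqrt(3)*x*(1 + 2^(1/3))/6) + C2*exp(x*(-2^(2/3) + 2^(1/3) + 2)/6)*cos(2^(1/3)*sqrt(3)*x*(1 + 2^(1/3))/6) + C3*exp(-x) + C4*exp(x*(-2^(1/3) + 1 + 2^(2/3))/3) - x^2 - 4*x - 8


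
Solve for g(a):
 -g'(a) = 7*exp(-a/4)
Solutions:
 g(a) = C1 + 28*exp(-a/4)


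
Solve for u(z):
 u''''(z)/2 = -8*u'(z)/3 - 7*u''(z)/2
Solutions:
 u(z) = C1 + C2*exp(-3^(1/3)*z*(-(24 + sqrt(1605))^(1/3) + 7*3^(1/3)/(24 + sqrt(1605))^(1/3))/6)*sin(3^(1/6)*z*(21/(24 + sqrt(1605))^(1/3) + 3^(2/3)*(24 + sqrt(1605))^(1/3))/6) + C3*exp(-3^(1/3)*z*(-(24 + sqrt(1605))^(1/3) + 7*3^(1/3)/(24 + sqrt(1605))^(1/3))/6)*cos(3^(1/6)*z*(21/(24 + sqrt(1605))^(1/3) + 3^(2/3)*(24 + sqrt(1605))^(1/3))/6) + C4*exp(3^(1/3)*z*(-(24 + sqrt(1605))^(1/3) + 7*3^(1/3)/(24 + sqrt(1605))^(1/3))/3)


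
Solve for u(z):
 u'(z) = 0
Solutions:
 u(z) = C1


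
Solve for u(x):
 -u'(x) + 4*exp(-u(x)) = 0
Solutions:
 u(x) = log(C1 + 4*x)


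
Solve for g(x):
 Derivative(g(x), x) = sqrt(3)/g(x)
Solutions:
 g(x) = -sqrt(C1 + 2*sqrt(3)*x)
 g(x) = sqrt(C1 + 2*sqrt(3)*x)


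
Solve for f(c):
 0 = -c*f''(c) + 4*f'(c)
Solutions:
 f(c) = C1 + C2*c^5


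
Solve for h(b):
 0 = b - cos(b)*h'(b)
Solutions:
 h(b) = C1 + Integral(b/cos(b), b)


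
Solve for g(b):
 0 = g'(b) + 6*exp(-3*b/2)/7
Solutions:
 g(b) = C1 + 4*exp(-3*b/2)/7


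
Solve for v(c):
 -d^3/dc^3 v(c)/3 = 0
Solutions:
 v(c) = C1 + C2*c + C3*c^2


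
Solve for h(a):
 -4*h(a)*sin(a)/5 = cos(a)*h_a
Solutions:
 h(a) = C1*cos(a)^(4/5)


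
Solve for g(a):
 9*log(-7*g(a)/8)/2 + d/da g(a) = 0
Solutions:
 2*Integral(1/(log(-_y) - 3*log(2) + log(7)), (_y, g(a)))/9 = C1 - a


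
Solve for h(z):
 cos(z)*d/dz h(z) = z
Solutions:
 h(z) = C1 + Integral(z/cos(z), z)


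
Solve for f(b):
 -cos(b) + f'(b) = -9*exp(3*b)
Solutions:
 f(b) = C1 - 3*exp(3*b) + sin(b)


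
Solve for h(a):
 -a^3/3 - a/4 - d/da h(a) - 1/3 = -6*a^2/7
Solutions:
 h(a) = C1 - a^4/12 + 2*a^3/7 - a^2/8 - a/3


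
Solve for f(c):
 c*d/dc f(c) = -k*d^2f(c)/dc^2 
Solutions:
 f(c) = C1 + C2*sqrt(k)*erf(sqrt(2)*c*sqrt(1/k)/2)


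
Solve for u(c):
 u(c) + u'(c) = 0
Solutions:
 u(c) = C1*exp(-c)


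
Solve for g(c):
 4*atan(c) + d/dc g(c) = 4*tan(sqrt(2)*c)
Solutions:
 g(c) = C1 - 4*c*atan(c) + 2*log(c^2 + 1) - 2*sqrt(2)*log(cos(sqrt(2)*c))


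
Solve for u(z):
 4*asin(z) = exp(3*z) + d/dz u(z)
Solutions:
 u(z) = C1 + 4*z*asin(z) + 4*sqrt(1 - z^2) - exp(3*z)/3


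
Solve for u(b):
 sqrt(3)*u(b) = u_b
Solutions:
 u(b) = C1*exp(sqrt(3)*b)


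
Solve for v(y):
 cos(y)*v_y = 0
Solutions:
 v(y) = C1


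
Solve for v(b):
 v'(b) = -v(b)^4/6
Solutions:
 v(b) = 2^(1/3)*(1/(C1 + b))^(1/3)
 v(b) = 2^(1/3)*(-1 - sqrt(3)*I)*(1/(C1 + b))^(1/3)/2
 v(b) = 2^(1/3)*(-1 + sqrt(3)*I)*(1/(C1 + b))^(1/3)/2


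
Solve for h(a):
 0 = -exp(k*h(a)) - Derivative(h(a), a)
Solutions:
 h(a) = Piecewise((log(1/(C1*k + a*k))/k, Ne(k, 0)), (nan, True))
 h(a) = Piecewise((C1 - a, Eq(k, 0)), (nan, True))


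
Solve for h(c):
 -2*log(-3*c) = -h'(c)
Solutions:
 h(c) = C1 + 2*c*log(-c) + 2*c*(-1 + log(3))


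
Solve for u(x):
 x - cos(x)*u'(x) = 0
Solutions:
 u(x) = C1 + Integral(x/cos(x), x)


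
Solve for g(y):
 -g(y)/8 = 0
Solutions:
 g(y) = 0


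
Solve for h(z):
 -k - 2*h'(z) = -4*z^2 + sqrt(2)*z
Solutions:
 h(z) = C1 - k*z/2 + 2*z^3/3 - sqrt(2)*z^2/4


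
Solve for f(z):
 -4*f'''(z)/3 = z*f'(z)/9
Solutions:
 f(z) = C1 + Integral(C2*airyai(-18^(1/3)*z/6) + C3*airybi(-18^(1/3)*z/6), z)


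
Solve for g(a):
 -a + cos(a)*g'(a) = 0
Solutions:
 g(a) = C1 + Integral(a/cos(a), a)


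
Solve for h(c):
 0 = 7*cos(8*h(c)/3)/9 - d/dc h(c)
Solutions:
 -7*c/9 - 3*log(sin(8*h(c)/3) - 1)/16 + 3*log(sin(8*h(c)/3) + 1)/16 = C1


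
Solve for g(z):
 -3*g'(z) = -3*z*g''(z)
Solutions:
 g(z) = C1 + C2*z^2


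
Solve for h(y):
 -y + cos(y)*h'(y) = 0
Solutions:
 h(y) = C1 + Integral(y/cos(y), y)


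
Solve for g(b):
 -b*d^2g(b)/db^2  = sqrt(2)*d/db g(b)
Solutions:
 g(b) = C1 + C2*b^(1 - sqrt(2))


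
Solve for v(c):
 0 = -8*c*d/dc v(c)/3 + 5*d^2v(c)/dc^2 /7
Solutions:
 v(c) = C1 + C2*erfi(2*sqrt(105)*c/15)


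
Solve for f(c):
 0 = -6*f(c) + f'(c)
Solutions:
 f(c) = C1*exp(6*c)


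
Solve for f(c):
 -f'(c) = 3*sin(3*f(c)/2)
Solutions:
 f(c) = -2*acos((-C1 - exp(9*c))/(C1 - exp(9*c)))/3 + 4*pi/3
 f(c) = 2*acos((-C1 - exp(9*c))/(C1 - exp(9*c)))/3


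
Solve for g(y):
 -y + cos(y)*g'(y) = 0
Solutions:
 g(y) = C1 + Integral(y/cos(y), y)


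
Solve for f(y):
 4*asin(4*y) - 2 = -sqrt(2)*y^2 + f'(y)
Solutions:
 f(y) = C1 + sqrt(2)*y^3/3 + 4*y*asin(4*y) - 2*y + sqrt(1 - 16*y^2)


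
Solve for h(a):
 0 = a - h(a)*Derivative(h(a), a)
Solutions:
 h(a) = -sqrt(C1 + a^2)
 h(a) = sqrt(C1 + a^2)


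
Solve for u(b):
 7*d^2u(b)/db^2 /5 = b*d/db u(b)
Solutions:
 u(b) = C1 + C2*erfi(sqrt(70)*b/14)


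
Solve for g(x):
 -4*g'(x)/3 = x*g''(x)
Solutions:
 g(x) = C1 + C2/x^(1/3)


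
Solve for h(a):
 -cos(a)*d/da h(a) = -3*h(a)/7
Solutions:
 h(a) = C1*(sin(a) + 1)^(3/14)/(sin(a) - 1)^(3/14)


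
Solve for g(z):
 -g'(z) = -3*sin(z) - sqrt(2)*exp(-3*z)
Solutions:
 g(z) = C1 - 3*cos(z) - sqrt(2)*exp(-3*z)/3


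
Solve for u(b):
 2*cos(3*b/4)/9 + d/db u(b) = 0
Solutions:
 u(b) = C1 - 8*sin(3*b/4)/27


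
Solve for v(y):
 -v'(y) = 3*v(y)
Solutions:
 v(y) = C1*exp(-3*y)


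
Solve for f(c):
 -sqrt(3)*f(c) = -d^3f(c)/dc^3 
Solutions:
 f(c) = C3*exp(3^(1/6)*c) + (C1*sin(3^(2/3)*c/2) + C2*cos(3^(2/3)*c/2))*exp(-3^(1/6)*c/2)


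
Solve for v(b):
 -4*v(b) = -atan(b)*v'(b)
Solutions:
 v(b) = C1*exp(4*Integral(1/atan(b), b))


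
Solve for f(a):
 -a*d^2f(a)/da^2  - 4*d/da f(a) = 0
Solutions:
 f(a) = C1 + C2/a^3


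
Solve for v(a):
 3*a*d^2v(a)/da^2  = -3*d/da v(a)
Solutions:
 v(a) = C1 + C2*log(a)


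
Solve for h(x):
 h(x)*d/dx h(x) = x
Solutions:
 h(x) = -sqrt(C1 + x^2)
 h(x) = sqrt(C1 + x^2)


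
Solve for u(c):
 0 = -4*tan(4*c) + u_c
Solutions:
 u(c) = C1 - log(cos(4*c))


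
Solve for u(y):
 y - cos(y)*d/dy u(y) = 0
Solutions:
 u(y) = C1 + Integral(y/cos(y), y)


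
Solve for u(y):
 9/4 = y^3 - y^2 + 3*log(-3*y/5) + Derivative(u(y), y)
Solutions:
 u(y) = C1 - y^4/4 + y^3/3 - 3*y*log(-y) + y*(-3*log(3) + 3*log(5) + 21/4)


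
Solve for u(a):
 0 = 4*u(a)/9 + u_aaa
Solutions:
 u(a) = C3*exp(-2^(2/3)*3^(1/3)*a/3) + (C1*sin(2^(2/3)*3^(5/6)*a/6) + C2*cos(2^(2/3)*3^(5/6)*a/6))*exp(2^(2/3)*3^(1/3)*a/6)


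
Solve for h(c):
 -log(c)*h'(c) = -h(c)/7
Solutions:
 h(c) = C1*exp(li(c)/7)


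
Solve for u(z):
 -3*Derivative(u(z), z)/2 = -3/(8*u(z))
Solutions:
 u(z) = -sqrt(C1 + 2*z)/2
 u(z) = sqrt(C1 + 2*z)/2


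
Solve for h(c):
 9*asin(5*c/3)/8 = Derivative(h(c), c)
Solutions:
 h(c) = C1 + 9*c*asin(5*c/3)/8 + 9*sqrt(9 - 25*c^2)/40


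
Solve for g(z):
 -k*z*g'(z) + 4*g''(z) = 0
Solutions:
 g(z) = Piecewise((-sqrt(2)*sqrt(pi)*C1*erf(sqrt(2)*z*sqrt(-k)/4)/sqrt(-k) - C2, (k > 0) | (k < 0)), (-C1*z - C2, True))


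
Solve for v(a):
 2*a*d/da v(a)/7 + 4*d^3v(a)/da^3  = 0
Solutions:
 v(a) = C1 + Integral(C2*airyai(-14^(2/3)*a/14) + C3*airybi(-14^(2/3)*a/14), a)


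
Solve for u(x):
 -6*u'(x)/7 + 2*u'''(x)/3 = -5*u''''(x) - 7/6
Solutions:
 u(x) = C1 + C2*exp(-x*(28*7^(1/3)/(135*sqrt(163689) + 54619)^(1/3) + 28 + 7^(2/3)*(135*sqrt(163689) + 54619)^(1/3))/630)*sin(sqrt(3)*7^(1/3)*x*(-7^(1/3)*(135*sqrt(163689) + 54619)^(1/3) + 28/(135*sqrt(163689) + 54619)^(1/3))/630) + C3*exp(-x*(28*7^(1/3)/(135*sqrt(163689) + 54619)^(1/3) + 28 + 7^(2/3)*(135*sqrt(163689) + 54619)^(1/3))/630)*cos(sqrt(3)*7^(1/3)*x*(-7^(1/3)*(135*sqrt(163689) + 54619)^(1/3) + 28/(135*sqrt(163689) + 54619)^(1/3))/630) + C4*exp(x*(-14 + 28*7^(1/3)/(135*sqrt(163689) + 54619)^(1/3) + 7^(2/3)*(135*sqrt(163689) + 54619)^(1/3))/315) + 49*x/36


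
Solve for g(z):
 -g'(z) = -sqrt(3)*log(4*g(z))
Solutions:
 -sqrt(3)*Integral(1/(log(_y) + 2*log(2)), (_y, g(z)))/3 = C1 - z


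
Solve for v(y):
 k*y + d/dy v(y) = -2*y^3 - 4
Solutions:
 v(y) = C1 - k*y^2/2 - y^4/2 - 4*y


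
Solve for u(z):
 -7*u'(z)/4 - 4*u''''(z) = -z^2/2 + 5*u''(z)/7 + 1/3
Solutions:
 u(z) = C1 + C2*exp(-42^(1/3)*z*(-(3087 + sqrt(9571569))^(1/3) + 10*42^(1/3)/(3087 + sqrt(9571569))^(1/3))/168)*sin(14^(1/3)*3^(1/6)*z*(30*14^(1/3)/(3087 + sqrt(9571569))^(1/3) + 3^(2/3)*(3087 + sqrt(9571569))^(1/3))/168) + C3*exp(-42^(1/3)*z*(-(3087 + sqrt(9571569))^(1/3) + 10*42^(1/3)/(3087 + sqrt(9571569))^(1/3))/168)*cos(14^(1/3)*3^(1/6)*z*(30*14^(1/3)/(3087 + sqrt(9571569))^(1/3) + 3^(2/3)*(3087 + sqrt(9571569))^(1/3))/168) + C4*exp(42^(1/3)*z*(-(3087 + sqrt(9571569))^(1/3) + 10*42^(1/3)/(3087 + sqrt(9571569))^(1/3))/84) + 2*z^3/21 - 40*z^2/343 - 4804*z/50421


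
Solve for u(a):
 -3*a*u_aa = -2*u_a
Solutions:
 u(a) = C1 + C2*a^(5/3)


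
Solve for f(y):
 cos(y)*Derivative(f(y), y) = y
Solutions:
 f(y) = C1 + Integral(y/cos(y), y)


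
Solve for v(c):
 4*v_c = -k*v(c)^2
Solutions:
 v(c) = 4/(C1 + c*k)


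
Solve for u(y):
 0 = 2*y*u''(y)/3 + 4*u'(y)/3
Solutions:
 u(y) = C1 + C2/y


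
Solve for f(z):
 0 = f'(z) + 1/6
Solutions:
 f(z) = C1 - z/6


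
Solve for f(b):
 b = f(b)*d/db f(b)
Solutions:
 f(b) = -sqrt(C1 + b^2)
 f(b) = sqrt(C1 + b^2)


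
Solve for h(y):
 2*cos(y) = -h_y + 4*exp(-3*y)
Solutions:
 h(y) = C1 - 2*sin(y) - 4*exp(-3*y)/3


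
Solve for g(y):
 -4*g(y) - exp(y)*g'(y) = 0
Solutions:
 g(y) = C1*exp(4*exp(-y))


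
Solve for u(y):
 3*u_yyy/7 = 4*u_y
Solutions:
 u(y) = C1 + C2*exp(-2*sqrt(21)*y/3) + C3*exp(2*sqrt(21)*y/3)


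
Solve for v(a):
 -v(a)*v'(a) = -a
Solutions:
 v(a) = -sqrt(C1 + a^2)
 v(a) = sqrt(C1 + a^2)


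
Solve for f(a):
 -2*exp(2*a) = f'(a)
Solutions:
 f(a) = C1 - exp(2*a)


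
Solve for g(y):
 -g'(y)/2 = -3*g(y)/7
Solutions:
 g(y) = C1*exp(6*y/7)


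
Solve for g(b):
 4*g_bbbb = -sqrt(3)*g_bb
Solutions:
 g(b) = C1 + C2*b + C3*sin(3^(1/4)*b/2) + C4*cos(3^(1/4)*b/2)


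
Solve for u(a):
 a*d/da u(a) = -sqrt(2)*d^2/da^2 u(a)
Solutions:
 u(a) = C1 + C2*erf(2^(1/4)*a/2)


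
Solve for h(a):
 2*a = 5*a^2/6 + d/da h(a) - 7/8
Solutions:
 h(a) = C1 - 5*a^3/18 + a^2 + 7*a/8


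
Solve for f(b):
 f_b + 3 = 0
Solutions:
 f(b) = C1 - 3*b


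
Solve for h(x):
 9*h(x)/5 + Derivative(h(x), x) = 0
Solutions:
 h(x) = C1*exp(-9*x/5)


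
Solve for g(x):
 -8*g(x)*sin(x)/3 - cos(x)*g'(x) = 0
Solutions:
 g(x) = C1*cos(x)^(8/3)


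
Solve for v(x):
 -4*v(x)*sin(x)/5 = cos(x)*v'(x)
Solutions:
 v(x) = C1*cos(x)^(4/5)


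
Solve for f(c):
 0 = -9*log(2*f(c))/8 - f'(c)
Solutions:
 8*Integral(1/(log(_y) + log(2)), (_y, f(c)))/9 = C1 - c


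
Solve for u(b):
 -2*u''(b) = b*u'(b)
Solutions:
 u(b) = C1 + C2*erf(b/2)


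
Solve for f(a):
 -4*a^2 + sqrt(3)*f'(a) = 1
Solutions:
 f(a) = C1 + 4*sqrt(3)*a^3/9 + sqrt(3)*a/3


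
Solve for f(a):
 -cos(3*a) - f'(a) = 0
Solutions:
 f(a) = C1 - sin(3*a)/3


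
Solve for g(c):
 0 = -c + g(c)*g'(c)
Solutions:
 g(c) = -sqrt(C1 + c^2)
 g(c) = sqrt(C1 + c^2)


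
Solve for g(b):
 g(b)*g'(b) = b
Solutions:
 g(b) = -sqrt(C1 + b^2)
 g(b) = sqrt(C1 + b^2)


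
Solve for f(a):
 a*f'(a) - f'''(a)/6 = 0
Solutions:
 f(a) = C1 + Integral(C2*airyai(6^(1/3)*a) + C3*airybi(6^(1/3)*a), a)


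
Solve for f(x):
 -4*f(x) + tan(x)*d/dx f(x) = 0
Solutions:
 f(x) = C1*sin(x)^4


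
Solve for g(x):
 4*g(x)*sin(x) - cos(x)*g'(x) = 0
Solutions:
 g(x) = C1/cos(x)^4


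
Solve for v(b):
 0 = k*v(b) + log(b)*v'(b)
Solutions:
 v(b) = C1*exp(-k*li(b))


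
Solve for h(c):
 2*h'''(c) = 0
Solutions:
 h(c) = C1 + C2*c + C3*c^2


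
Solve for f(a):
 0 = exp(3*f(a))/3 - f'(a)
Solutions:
 f(a) = log(-1/(C1 + a))/3
 f(a) = log((-1/(C1 + a))^(1/3)*(-1 - sqrt(3)*I)/2)
 f(a) = log((-1/(C1 + a))^(1/3)*(-1 + sqrt(3)*I)/2)


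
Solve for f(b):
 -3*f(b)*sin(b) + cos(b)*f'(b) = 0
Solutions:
 f(b) = C1/cos(b)^3


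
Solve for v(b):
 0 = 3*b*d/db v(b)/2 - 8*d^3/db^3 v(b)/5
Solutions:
 v(b) = C1 + Integral(C2*airyai(15^(1/3)*2^(2/3)*b/4) + C3*airybi(15^(1/3)*2^(2/3)*b/4), b)


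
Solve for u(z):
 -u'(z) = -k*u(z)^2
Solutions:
 u(z) = -1/(C1 + k*z)


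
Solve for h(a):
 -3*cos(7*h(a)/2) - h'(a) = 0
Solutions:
 h(a) = -2*asin((C1 + exp(21*a))/(C1 - exp(21*a)))/7 + 2*pi/7
 h(a) = 2*asin((C1 + exp(21*a))/(C1 - exp(21*a)))/7


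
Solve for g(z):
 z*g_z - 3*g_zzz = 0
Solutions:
 g(z) = C1 + Integral(C2*airyai(3^(2/3)*z/3) + C3*airybi(3^(2/3)*z/3), z)


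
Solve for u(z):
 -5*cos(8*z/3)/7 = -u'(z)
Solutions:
 u(z) = C1 + 15*sin(8*z/3)/56


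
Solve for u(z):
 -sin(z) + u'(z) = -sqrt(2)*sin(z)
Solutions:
 u(z) = C1 - cos(z) + sqrt(2)*cos(z)


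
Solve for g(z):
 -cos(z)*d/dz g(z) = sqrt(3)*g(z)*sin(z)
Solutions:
 g(z) = C1*cos(z)^(sqrt(3))


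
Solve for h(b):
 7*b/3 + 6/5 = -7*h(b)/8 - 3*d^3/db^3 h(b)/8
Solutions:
 h(b) = C3*exp(-3^(2/3)*7^(1/3)*b/3) - 8*b/3 + (C1*sin(3^(1/6)*7^(1/3)*b/2) + C2*cos(3^(1/6)*7^(1/3)*b/2))*exp(3^(2/3)*7^(1/3)*b/6) - 48/35


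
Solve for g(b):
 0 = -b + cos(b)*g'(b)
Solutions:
 g(b) = C1 + Integral(b/cos(b), b)


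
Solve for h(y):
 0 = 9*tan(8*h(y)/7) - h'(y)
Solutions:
 h(y) = -7*asin(C1*exp(72*y/7))/8 + 7*pi/8
 h(y) = 7*asin(C1*exp(72*y/7))/8


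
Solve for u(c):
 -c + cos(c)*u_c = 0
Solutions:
 u(c) = C1 + Integral(c/cos(c), c)


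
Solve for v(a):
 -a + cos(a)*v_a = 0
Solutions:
 v(a) = C1 + Integral(a/cos(a), a)


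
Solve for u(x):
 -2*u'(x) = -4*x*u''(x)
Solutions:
 u(x) = C1 + C2*x^(3/2)


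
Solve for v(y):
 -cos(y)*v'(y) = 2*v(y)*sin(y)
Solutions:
 v(y) = C1*cos(y)^2


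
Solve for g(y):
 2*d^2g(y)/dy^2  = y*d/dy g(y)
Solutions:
 g(y) = C1 + C2*erfi(y/2)


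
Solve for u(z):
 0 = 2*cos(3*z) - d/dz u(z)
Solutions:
 u(z) = C1 + 2*sin(3*z)/3


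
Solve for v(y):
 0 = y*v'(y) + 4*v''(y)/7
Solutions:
 v(y) = C1 + C2*erf(sqrt(14)*y/4)


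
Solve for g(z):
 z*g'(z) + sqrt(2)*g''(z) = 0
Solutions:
 g(z) = C1 + C2*erf(2^(1/4)*z/2)


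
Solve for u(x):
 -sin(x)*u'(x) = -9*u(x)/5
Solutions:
 u(x) = C1*(cos(x) - 1)^(9/10)/(cos(x) + 1)^(9/10)


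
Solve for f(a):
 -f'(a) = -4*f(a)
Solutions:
 f(a) = C1*exp(4*a)


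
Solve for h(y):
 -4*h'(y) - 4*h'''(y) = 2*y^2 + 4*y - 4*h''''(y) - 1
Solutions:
 h(y) = C1 + C2*exp(y*(-2^(2/3)*(3*sqrt(93) + 29)^(1/3) - 2*2^(1/3)/(3*sqrt(93) + 29)^(1/3) + 4)/12)*sin(2^(1/3)*sqrt(3)*y*(-2^(1/3)*(3*sqrt(93) + 29)^(1/3) + 2/(3*sqrt(93) + 29)^(1/3))/12) + C3*exp(y*(-2^(2/3)*(3*sqrt(93) + 29)^(1/3) - 2*2^(1/3)/(3*sqrt(93) + 29)^(1/3) + 4)/12)*cos(2^(1/3)*sqrt(3)*y*(-2^(1/3)*(3*sqrt(93) + 29)^(1/3) + 2/(3*sqrt(93) + 29)^(1/3))/12) + C4*exp(y*(2*2^(1/3)/(3*sqrt(93) + 29)^(1/3) + 2 + 2^(2/3)*(3*sqrt(93) + 29)^(1/3))/6) - y^3/6 - y^2/2 + 5*y/4


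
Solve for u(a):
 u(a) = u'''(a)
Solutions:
 u(a) = C3*exp(a) + (C1*sin(sqrt(3)*a/2) + C2*cos(sqrt(3)*a/2))*exp(-a/2)


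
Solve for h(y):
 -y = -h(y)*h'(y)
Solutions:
 h(y) = -sqrt(C1 + y^2)
 h(y) = sqrt(C1 + y^2)


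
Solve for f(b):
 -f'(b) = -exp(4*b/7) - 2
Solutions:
 f(b) = C1 + 2*b + 7*exp(4*b/7)/4


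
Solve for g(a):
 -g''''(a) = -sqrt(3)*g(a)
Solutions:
 g(a) = C1*exp(-3^(1/8)*a) + C2*exp(3^(1/8)*a) + C3*sin(3^(1/8)*a) + C4*cos(3^(1/8)*a)


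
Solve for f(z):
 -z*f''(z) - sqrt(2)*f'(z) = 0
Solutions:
 f(z) = C1 + C2*z^(1 - sqrt(2))


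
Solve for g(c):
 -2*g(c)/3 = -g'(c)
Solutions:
 g(c) = C1*exp(2*c/3)


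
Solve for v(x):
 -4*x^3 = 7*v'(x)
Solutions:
 v(x) = C1 - x^4/7


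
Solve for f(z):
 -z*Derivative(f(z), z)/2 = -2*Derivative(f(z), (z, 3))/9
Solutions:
 f(z) = C1 + Integral(C2*airyai(2^(1/3)*3^(2/3)*z/2) + C3*airybi(2^(1/3)*3^(2/3)*z/2), z)


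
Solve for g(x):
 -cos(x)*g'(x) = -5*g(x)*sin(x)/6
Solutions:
 g(x) = C1/cos(x)^(5/6)


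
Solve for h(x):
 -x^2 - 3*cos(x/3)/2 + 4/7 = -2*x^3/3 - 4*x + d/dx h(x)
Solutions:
 h(x) = C1 + x^4/6 - x^3/3 + 2*x^2 + 4*x/7 - 9*sin(x/3)/2


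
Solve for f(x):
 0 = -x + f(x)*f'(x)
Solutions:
 f(x) = -sqrt(C1 + x^2)
 f(x) = sqrt(C1 + x^2)


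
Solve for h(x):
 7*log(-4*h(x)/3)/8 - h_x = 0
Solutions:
 -8*Integral(1/(log(-_y) - log(3) + 2*log(2)), (_y, h(x)))/7 = C1 - x


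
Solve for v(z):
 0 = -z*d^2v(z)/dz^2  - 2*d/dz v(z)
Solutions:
 v(z) = C1 + C2/z


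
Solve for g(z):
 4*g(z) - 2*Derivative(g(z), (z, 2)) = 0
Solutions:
 g(z) = C1*exp(-sqrt(2)*z) + C2*exp(sqrt(2)*z)


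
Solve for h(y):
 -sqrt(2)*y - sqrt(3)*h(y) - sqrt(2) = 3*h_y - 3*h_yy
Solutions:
 h(y) = C1*exp(y*(3 + sqrt(3)*sqrt(3 + 4*sqrt(3)))/6) + C2*exp(y*(-sqrt(3)*sqrt(3 + 4*sqrt(3)) + 3)/6) - sqrt(6)*y/3 - sqrt(6)/3 + sqrt(2)


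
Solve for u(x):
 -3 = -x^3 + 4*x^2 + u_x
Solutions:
 u(x) = C1 + x^4/4 - 4*x^3/3 - 3*x


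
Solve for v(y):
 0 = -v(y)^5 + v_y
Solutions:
 v(y) = -(-1/(C1 + 4*y))^(1/4)
 v(y) = (-1/(C1 + 4*y))^(1/4)
 v(y) = -I*(-1/(C1 + 4*y))^(1/4)
 v(y) = I*(-1/(C1 + 4*y))^(1/4)


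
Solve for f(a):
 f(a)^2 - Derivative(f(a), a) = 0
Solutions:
 f(a) = -1/(C1 + a)


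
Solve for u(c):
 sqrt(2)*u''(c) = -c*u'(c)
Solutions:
 u(c) = C1 + C2*erf(2^(1/4)*c/2)


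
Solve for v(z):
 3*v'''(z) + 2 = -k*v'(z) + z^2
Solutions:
 v(z) = C1 + C2*exp(-sqrt(3)*z*sqrt(-k)/3) + C3*exp(sqrt(3)*z*sqrt(-k)/3) + z^3/(3*k) - 2*z/k - 6*z/k^2


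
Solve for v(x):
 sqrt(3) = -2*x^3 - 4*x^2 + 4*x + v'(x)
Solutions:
 v(x) = C1 + x^4/2 + 4*x^3/3 - 2*x^2 + sqrt(3)*x


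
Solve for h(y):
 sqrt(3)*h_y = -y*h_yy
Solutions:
 h(y) = C1 + C2*y^(1 - sqrt(3))


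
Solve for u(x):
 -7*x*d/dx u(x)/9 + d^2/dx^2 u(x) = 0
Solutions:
 u(x) = C1 + C2*erfi(sqrt(14)*x/6)


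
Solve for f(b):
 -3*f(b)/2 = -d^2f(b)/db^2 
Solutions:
 f(b) = C1*exp(-sqrt(6)*b/2) + C2*exp(sqrt(6)*b/2)


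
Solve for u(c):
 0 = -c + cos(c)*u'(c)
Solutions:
 u(c) = C1 + Integral(c/cos(c), c)


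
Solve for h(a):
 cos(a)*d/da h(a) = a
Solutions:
 h(a) = C1 + Integral(a/cos(a), a)


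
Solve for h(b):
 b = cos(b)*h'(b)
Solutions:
 h(b) = C1 + Integral(b/cos(b), b)


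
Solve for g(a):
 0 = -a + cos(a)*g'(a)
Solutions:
 g(a) = C1 + Integral(a/cos(a), a)


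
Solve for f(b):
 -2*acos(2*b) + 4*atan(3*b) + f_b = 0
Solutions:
 f(b) = C1 + 2*b*acos(2*b) - 4*b*atan(3*b) - sqrt(1 - 4*b^2) + 2*log(9*b^2 + 1)/3


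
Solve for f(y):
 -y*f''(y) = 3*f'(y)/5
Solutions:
 f(y) = C1 + C2*y^(2/5)


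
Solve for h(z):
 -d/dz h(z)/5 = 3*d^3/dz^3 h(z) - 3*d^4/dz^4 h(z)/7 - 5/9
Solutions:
 h(z) = C1 + C2*exp(z*(-10^(2/3)*7^(1/3)*(3*sqrt(989) + 499)^(1/3) - 70*10^(1/3)*7^(2/3)/(3*sqrt(989) + 499)^(1/3) + 140)/60)*sin(sqrt(3)*70^(1/3)*z*(-10^(1/3)*(3*sqrt(989) + 499)^(1/3) + 70*7^(1/3)/(3*sqrt(989) + 499)^(1/3))/60) + C3*exp(z*(-10^(2/3)*7^(1/3)*(3*sqrt(989) + 499)^(1/3) - 70*10^(1/3)*7^(2/3)/(3*sqrt(989) + 499)^(1/3) + 140)/60)*cos(sqrt(3)*70^(1/3)*z*(-10^(1/3)*(3*sqrt(989) + 499)^(1/3) + 70*7^(1/3)/(3*sqrt(989) + 499)^(1/3))/60) + C4*exp(z*(70*10^(1/3)*7^(2/3)/(3*sqrt(989) + 499)^(1/3) + 70 + 10^(2/3)*7^(1/3)*(3*sqrt(989) + 499)^(1/3))/30) + 25*z/9


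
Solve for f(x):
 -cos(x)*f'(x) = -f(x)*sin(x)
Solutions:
 f(x) = C1/cos(x)


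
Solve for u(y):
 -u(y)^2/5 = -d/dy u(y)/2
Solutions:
 u(y) = -5/(C1 + 2*y)


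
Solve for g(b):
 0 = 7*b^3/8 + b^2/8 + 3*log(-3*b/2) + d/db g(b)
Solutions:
 g(b) = C1 - 7*b^4/32 - b^3/24 - 3*b*log(-b) + 3*b*(-log(3) + log(2) + 1)


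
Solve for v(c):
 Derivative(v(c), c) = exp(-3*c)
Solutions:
 v(c) = C1 - exp(-3*c)/3


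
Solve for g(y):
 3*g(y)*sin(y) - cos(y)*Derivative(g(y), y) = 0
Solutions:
 g(y) = C1/cos(y)^3


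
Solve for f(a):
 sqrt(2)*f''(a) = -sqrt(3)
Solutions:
 f(a) = C1 + C2*a - sqrt(6)*a^2/4


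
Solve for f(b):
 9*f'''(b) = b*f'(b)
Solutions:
 f(b) = C1 + Integral(C2*airyai(3^(1/3)*b/3) + C3*airybi(3^(1/3)*b/3), b)


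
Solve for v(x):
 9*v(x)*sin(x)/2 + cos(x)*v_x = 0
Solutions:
 v(x) = C1*cos(x)^(9/2)


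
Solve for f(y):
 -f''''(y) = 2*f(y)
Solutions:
 f(y) = (C1*sin(2^(3/4)*y/2) + C2*cos(2^(3/4)*y/2))*exp(-2^(3/4)*y/2) + (C3*sin(2^(3/4)*y/2) + C4*cos(2^(3/4)*y/2))*exp(2^(3/4)*y/2)


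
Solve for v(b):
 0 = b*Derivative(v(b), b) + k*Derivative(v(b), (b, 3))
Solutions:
 v(b) = C1 + Integral(C2*airyai(b*(-1/k)^(1/3)) + C3*airybi(b*(-1/k)^(1/3)), b)


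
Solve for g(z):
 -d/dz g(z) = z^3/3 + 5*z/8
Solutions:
 g(z) = C1 - z^4/12 - 5*z^2/16


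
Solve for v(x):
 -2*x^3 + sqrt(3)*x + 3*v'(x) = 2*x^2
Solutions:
 v(x) = C1 + x^4/6 + 2*x^3/9 - sqrt(3)*x^2/6


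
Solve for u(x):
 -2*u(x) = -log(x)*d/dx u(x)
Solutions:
 u(x) = C1*exp(2*li(x))


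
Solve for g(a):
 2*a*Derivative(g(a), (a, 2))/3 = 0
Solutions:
 g(a) = C1 + C2*a


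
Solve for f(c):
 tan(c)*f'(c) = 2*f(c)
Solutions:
 f(c) = C1*sin(c)^2


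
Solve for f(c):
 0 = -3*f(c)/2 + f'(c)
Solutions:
 f(c) = C1*exp(3*c/2)


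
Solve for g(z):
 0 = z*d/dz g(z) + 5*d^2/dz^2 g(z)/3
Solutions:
 g(z) = C1 + C2*erf(sqrt(30)*z/10)


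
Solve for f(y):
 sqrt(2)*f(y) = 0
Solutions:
 f(y) = 0


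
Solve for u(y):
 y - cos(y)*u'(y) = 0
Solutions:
 u(y) = C1 + Integral(y/cos(y), y)


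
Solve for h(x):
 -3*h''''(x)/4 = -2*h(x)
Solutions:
 h(x) = C1*exp(-6^(3/4)*x/3) + C2*exp(6^(3/4)*x/3) + C3*sin(6^(3/4)*x/3) + C4*cos(6^(3/4)*x/3)


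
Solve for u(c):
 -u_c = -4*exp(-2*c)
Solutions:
 u(c) = C1 - 2*exp(-2*c)


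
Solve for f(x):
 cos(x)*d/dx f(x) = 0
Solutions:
 f(x) = C1


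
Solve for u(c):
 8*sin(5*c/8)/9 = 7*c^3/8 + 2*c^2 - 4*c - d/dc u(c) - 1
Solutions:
 u(c) = C1 + 7*c^4/32 + 2*c^3/3 - 2*c^2 - c + 64*cos(5*c/8)/45


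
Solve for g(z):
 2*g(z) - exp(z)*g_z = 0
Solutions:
 g(z) = C1*exp(-2*exp(-z))


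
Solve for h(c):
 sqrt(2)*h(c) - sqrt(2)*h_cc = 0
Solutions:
 h(c) = C1*exp(-c) + C2*exp(c)


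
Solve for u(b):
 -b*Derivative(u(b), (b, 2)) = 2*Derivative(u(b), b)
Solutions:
 u(b) = C1 + C2/b


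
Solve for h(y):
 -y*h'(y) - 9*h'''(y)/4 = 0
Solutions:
 h(y) = C1 + Integral(C2*airyai(-2^(2/3)*3^(1/3)*y/3) + C3*airybi(-2^(2/3)*3^(1/3)*y/3), y)


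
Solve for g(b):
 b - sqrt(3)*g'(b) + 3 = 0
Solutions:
 g(b) = C1 + sqrt(3)*b^2/6 + sqrt(3)*b


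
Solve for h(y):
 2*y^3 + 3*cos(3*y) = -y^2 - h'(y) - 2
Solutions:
 h(y) = C1 - y^4/2 - y^3/3 - 2*y - sin(3*y)


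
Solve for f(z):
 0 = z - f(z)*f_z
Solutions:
 f(z) = -sqrt(C1 + z^2)
 f(z) = sqrt(C1 + z^2)


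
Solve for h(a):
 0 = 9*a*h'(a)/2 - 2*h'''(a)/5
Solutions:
 h(a) = C1 + Integral(C2*airyai(90^(1/3)*a/2) + C3*airybi(90^(1/3)*a/2), a)


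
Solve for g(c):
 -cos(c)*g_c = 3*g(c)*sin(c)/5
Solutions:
 g(c) = C1*cos(c)^(3/5)


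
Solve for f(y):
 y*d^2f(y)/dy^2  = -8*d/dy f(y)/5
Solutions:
 f(y) = C1 + C2/y^(3/5)


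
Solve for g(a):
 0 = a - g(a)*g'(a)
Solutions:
 g(a) = -sqrt(C1 + a^2)
 g(a) = sqrt(C1 + a^2)


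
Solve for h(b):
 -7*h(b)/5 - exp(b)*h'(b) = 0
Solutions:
 h(b) = C1*exp(7*exp(-b)/5)


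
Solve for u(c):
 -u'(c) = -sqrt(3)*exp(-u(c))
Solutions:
 u(c) = log(C1 + sqrt(3)*c)


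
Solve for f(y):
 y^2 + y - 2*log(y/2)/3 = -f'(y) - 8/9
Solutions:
 f(y) = C1 - y^3/3 - y^2/2 + 2*y*log(y)/3 - 14*y/9 - 2*y*log(2)/3


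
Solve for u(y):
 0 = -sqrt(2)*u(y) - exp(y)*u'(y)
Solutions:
 u(y) = C1*exp(sqrt(2)*exp(-y))


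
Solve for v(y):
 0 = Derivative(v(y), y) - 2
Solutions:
 v(y) = C1 + 2*y


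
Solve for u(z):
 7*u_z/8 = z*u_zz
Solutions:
 u(z) = C1 + C2*z^(15/8)


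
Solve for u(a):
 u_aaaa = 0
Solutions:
 u(a) = C1 + C2*a + C3*a^2 + C4*a^3


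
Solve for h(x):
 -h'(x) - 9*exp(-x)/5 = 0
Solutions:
 h(x) = C1 + 9*exp(-x)/5


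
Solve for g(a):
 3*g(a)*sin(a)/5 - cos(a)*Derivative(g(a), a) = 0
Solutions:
 g(a) = C1/cos(a)^(3/5)


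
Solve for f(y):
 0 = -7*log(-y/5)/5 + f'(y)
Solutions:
 f(y) = C1 + 7*y*log(-y)/5 + 7*y*(-log(5) - 1)/5


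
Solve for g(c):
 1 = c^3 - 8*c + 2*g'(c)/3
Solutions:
 g(c) = C1 - 3*c^4/8 + 6*c^2 + 3*c/2


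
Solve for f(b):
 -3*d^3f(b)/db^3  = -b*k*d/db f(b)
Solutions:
 f(b) = C1 + Integral(C2*airyai(3^(2/3)*b*k^(1/3)/3) + C3*airybi(3^(2/3)*b*k^(1/3)/3), b)


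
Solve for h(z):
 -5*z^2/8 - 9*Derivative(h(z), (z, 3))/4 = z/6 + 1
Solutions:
 h(z) = C1 + C2*z + C3*z^2 - z^5/216 - z^4/324 - 2*z^3/27


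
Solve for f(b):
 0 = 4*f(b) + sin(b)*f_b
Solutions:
 f(b) = C1*(cos(b)^2 + 2*cos(b) + 1)/(cos(b)^2 - 2*cos(b) + 1)


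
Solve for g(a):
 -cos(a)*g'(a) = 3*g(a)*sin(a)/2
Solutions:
 g(a) = C1*cos(a)^(3/2)


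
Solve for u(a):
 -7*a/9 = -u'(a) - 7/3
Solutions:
 u(a) = C1 + 7*a^2/18 - 7*a/3


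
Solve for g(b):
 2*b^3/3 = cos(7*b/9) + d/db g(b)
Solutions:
 g(b) = C1 + b^4/6 - 9*sin(7*b/9)/7


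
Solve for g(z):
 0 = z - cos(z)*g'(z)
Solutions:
 g(z) = C1 + Integral(z/cos(z), z)


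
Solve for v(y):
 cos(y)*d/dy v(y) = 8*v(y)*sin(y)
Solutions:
 v(y) = C1/cos(y)^8


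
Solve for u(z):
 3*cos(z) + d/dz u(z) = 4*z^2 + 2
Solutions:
 u(z) = C1 + 4*z^3/3 + 2*z - 3*sin(z)


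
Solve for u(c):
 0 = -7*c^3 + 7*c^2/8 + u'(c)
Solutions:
 u(c) = C1 + 7*c^4/4 - 7*c^3/24


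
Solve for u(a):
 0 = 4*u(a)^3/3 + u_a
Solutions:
 u(a) = -sqrt(6)*sqrt(-1/(C1 - 4*a))/2
 u(a) = sqrt(6)*sqrt(-1/(C1 - 4*a))/2


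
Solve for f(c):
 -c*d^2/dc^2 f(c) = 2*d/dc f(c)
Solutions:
 f(c) = C1 + C2/c


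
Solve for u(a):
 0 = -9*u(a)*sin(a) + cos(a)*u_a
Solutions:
 u(a) = C1/cos(a)^9


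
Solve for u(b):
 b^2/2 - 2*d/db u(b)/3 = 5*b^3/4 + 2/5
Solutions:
 u(b) = C1 - 15*b^4/32 + b^3/4 - 3*b/5


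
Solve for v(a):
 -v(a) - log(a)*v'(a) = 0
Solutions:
 v(a) = C1*exp(-li(a))


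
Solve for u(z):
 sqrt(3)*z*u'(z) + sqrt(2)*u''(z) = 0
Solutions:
 u(z) = C1 + C2*erf(6^(1/4)*z/2)


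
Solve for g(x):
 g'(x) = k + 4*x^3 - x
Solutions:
 g(x) = C1 + k*x + x^4 - x^2/2


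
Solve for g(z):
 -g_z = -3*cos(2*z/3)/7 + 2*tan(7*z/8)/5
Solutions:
 g(z) = C1 + 16*log(cos(7*z/8))/35 + 9*sin(2*z/3)/14


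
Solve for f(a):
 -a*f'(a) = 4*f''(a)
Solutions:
 f(a) = C1 + C2*erf(sqrt(2)*a/4)


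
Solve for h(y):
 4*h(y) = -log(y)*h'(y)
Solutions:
 h(y) = C1*exp(-4*li(y))


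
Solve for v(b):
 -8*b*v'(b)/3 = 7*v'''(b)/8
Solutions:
 v(b) = C1 + Integral(C2*airyai(-4*21^(2/3)*b/21) + C3*airybi(-4*21^(2/3)*b/21), b)


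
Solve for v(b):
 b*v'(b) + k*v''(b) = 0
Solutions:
 v(b) = C1 + C2*sqrt(k)*erf(sqrt(2)*b*sqrt(1/k)/2)


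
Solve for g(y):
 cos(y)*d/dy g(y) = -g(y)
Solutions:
 g(y) = C1*sqrt(sin(y) - 1)/sqrt(sin(y) + 1)


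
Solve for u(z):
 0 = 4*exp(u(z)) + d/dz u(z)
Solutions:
 u(z) = log(1/(C1 + 4*z))


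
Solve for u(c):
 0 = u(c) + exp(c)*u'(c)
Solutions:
 u(c) = C1*exp(exp(-c))


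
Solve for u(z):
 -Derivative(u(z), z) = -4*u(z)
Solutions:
 u(z) = C1*exp(4*z)


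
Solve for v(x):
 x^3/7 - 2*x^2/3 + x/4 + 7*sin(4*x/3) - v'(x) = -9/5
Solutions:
 v(x) = C1 + x^4/28 - 2*x^3/9 + x^2/8 + 9*x/5 - 21*cos(4*x/3)/4


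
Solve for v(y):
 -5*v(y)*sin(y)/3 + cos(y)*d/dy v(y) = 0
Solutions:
 v(y) = C1/cos(y)^(5/3)


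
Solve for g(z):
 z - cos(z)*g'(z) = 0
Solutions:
 g(z) = C1 + Integral(z/cos(z), z)


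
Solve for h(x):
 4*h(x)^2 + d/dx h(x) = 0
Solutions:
 h(x) = 1/(C1 + 4*x)


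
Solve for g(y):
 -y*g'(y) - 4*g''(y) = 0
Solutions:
 g(y) = C1 + C2*erf(sqrt(2)*y/4)


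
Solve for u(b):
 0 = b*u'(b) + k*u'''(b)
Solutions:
 u(b) = C1 + Integral(C2*airyai(b*(-1/k)^(1/3)) + C3*airybi(b*(-1/k)^(1/3)), b)


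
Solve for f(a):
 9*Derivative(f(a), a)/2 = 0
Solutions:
 f(a) = C1


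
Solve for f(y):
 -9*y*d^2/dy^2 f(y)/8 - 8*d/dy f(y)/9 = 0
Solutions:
 f(y) = C1 + C2*y^(17/81)


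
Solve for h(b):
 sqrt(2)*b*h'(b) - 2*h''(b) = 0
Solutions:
 h(b) = C1 + C2*erfi(2^(1/4)*b/2)


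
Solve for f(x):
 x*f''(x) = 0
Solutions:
 f(x) = C1 + C2*x


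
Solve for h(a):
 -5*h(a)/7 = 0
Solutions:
 h(a) = 0


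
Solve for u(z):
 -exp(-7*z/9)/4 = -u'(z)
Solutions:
 u(z) = C1 - 9*exp(-7*z/9)/28


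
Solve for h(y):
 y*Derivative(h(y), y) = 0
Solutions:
 h(y) = C1


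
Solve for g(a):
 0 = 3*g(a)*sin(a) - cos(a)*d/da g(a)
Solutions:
 g(a) = C1/cos(a)^3


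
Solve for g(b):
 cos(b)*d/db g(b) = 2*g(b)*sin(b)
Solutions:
 g(b) = C1/cos(b)^2


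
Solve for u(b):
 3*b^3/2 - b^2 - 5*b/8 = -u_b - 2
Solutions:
 u(b) = C1 - 3*b^4/8 + b^3/3 + 5*b^2/16 - 2*b


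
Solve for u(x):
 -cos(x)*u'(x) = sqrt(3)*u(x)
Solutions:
 u(x) = C1*(sin(x) - 1)^(sqrt(3)/2)/(sin(x) + 1)^(sqrt(3)/2)


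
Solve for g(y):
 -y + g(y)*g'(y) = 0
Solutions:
 g(y) = -sqrt(C1 + y^2)
 g(y) = sqrt(C1 + y^2)


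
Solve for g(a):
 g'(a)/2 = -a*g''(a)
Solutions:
 g(a) = C1 + C2*sqrt(a)


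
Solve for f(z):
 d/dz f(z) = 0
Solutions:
 f(z) = C1


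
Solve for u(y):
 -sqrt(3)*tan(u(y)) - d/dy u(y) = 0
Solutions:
 u(y) = pi - asin(C1*exp(-sqrt(3)*y))
 u(y) = asin(C1*exp(-sqrt(3)*y))


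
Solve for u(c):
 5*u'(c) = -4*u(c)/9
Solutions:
 u(c) = C1*exp(-4*c/45)


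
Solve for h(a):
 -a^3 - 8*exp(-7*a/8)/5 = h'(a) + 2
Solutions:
 h(a) = C1 - a^4/4 - 2*a + 64*exp(-7*a/8)/35


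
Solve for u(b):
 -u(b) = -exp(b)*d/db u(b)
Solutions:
 u(b) = C1*exp(-exp(-b))


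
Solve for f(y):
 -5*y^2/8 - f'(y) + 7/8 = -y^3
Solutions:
 f(y) = C1 + y^4/4 - 5*y^3/24 + 7*y/8


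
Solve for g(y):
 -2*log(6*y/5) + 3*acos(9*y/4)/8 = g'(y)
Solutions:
 g(y) = C1 - 2*y*log(y) + 3*y*acos(9*y/4)/8 - 2*y*log(6) + 2*y + 2*y*log(5) - sqrt(16 - 81*y^2)/24


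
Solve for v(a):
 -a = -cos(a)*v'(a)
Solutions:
 v(a) = C1 + Integral(a/cos(a), a)


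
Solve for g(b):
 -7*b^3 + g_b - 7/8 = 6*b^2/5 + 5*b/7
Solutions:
 g(b) = C1 + 7*b^4/4 + 2*b^3/5 + 5*b^2/14 + 7*b/8


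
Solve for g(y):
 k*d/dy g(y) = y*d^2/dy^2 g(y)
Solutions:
 g(y) = C1 + y^(re(k) + 1)*(C2*sin(log(y)*Abs(im(k))) + C3*cos(log(y)*im(k)))


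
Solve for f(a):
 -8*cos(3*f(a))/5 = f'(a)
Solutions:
 8*a/5 - log(sin(3*f(a)) - 1)/6 + log(sin(3*f(a)) + 1)/6 = C1


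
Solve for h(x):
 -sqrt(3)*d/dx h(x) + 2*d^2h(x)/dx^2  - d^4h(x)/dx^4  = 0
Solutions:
 h(x) = C1 + C4*exp(-sqrt(3)*x) + (C2*sin(x/2) + C3*cos(x/2))*exp(sqrt(3)*x/2)


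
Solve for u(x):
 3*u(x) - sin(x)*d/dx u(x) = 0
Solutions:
 u(x) = C1*(cos(x) - 1)^(3/2)/(cos(x) + 1)^(3/2)


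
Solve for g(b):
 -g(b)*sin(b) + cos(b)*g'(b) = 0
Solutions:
 g(b) = C1/cos(b)


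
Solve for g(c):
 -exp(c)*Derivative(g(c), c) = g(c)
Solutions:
 g(c) = C1*exp(exp(-c))


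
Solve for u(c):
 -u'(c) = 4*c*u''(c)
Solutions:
 u(c) = C1 + C2*c^(3/4)


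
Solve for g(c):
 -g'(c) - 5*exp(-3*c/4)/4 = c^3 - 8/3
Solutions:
 g(c) = C1 - c^4/4 + 8*c/3 + 5*exp(-3*c/4)/3


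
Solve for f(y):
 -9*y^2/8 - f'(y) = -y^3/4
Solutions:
 f(y) = C1 + y^4/16 - 3*y^3/8


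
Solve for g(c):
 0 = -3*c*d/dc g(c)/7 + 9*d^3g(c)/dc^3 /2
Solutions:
 g(c) = C1 + Integral(C2*airyai(2^(1/3)*21^(2/3)*c/21) + C3*airybi(2^(1/3)*21^(2/3)*c/21), c)


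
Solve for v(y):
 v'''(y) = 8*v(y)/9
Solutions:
 v(y) = C3*exp(2*3^(1/3)*y/3) + (C1*sin(3^(5/6)*y/3) + C2*cos(3^(5/6)*y/3))*exp(-3^(1/3)*y/3)


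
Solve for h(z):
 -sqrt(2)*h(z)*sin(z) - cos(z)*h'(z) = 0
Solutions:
 h(z) = C1*cos(z)^(sqrt(2))


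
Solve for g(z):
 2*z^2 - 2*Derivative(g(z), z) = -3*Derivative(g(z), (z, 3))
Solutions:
 g(z) = C1 + C2*exp(-sqrt(6)*z/3) + C3*exp(sqrt(6)*z/3) + z^3/3 + 3*z


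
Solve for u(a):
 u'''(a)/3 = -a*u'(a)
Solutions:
 u(a) = C1 + Integral(C2*airyai(-3^(1/3)*a) + C3*airybi(-3^(1/3)*a), a)


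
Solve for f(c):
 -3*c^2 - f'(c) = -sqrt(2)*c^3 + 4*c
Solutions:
 f(c) = C1 + sqrt(2)*c^4/4 - c^3 - 2*c^2


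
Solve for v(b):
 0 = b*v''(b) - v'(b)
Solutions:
 v(b) = C1 + C2*b^2


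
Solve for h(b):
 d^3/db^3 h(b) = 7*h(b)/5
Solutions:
 h(b) = C3*exp(5^(2/3)*7^(1/3)*b/5) + (C1*sin(sqrt(3)*5^(2/3)*7^(1/3)*b/10) + C2*cos(sqrt(3)*5^(2/3)*7^(1/3)*b/10))*exp(-5^(2/3)*7^(1/3)*b/10)


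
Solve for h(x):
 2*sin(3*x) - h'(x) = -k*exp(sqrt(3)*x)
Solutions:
 h(x) = C1 + sqrt(3)*k*exp(sqrt(3)*x)/3 - 2*cos(3*x)/3


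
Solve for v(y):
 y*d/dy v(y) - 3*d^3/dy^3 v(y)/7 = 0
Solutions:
 v(y) = C1 + Integral(C2*airyai(3^(2/3)*7^(1/3)*y/3) + C3*airybi(3^(2/3)*7^(1/3)*y/3), y)


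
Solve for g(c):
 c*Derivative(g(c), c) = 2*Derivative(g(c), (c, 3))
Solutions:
 g(c) = C1 + Integral(C2*airyai(2^(2/3)*c/2) + C3*airybi(2^(2/3)*c/2), c)


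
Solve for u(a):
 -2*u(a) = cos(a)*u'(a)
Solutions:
 u(a) = C1*(sin(a) - 1)/(sin(a) + 1)


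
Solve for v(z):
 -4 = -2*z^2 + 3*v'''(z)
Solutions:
 v(z) = C1 + C2*z + C3*z^2 + z^5/90 - 2*z^3/9


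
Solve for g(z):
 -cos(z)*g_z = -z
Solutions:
 g(z) = C1 + Integral(z/cos(z), z)


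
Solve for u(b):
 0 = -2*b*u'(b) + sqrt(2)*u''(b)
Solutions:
 u(b) = C1 + C2*erfi(2^(3/4)*b/2)


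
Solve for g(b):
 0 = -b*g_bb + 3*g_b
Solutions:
 g(b) = C1 + C2*b^4


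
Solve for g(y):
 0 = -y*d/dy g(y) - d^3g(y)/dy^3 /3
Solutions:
 g(y) = C1 + Integral(C2*airyai(-3^(1/3)*y) + C3*airybi(-3^(1/3)*y), y)


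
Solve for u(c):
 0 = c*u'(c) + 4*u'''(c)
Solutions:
 u(c) = C1 + Integral(C2*airyai(-2^(1/3)*c/2) + C3*airybi(-2^(1/3)*c/2), c)


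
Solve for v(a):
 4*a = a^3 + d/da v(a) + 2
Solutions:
 v(a) = C1 - a^4/4 + 2*a^2 - 2*a


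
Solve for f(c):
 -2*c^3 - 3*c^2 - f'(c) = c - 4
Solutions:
 f(c) = C1 - c^4/2 - c^3 - c^2/2 + 4*c


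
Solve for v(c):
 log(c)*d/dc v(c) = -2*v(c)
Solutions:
 v(c) = C1*exp(-2*li(c))
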